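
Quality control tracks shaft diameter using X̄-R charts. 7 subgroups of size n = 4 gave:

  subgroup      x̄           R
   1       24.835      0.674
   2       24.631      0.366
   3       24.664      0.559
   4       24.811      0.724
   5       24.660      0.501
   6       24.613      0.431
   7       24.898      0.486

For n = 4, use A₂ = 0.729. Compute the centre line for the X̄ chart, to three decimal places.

X̄̄ = (24.835 + 24.631 + 24.664 + 24.811 + 24.660 + 24.613 + 24.898) / 7 = 173.1120 / 7 = 24.7303
CL = X̄̄ = 24.7303

24.730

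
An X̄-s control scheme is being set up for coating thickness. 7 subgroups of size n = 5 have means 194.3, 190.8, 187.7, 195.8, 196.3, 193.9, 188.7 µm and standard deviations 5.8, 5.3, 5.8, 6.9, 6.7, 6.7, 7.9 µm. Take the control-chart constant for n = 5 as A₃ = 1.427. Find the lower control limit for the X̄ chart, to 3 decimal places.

183.306

X̄̄ = (194.3 + 190.8 + 187.7 + 195.8 + 196.3 + 193.9 + 188.7) / 7 = 192.5000
s̄ = (5.8 + 5.3 + 5.8 + 6.9 + 6.7 + 6.7 + 7.9) / 7 = 6.4429
LCL = X̄̄ − A₃·s̄ = 192.5000 − 1.427 × 6.4429 = 183.3060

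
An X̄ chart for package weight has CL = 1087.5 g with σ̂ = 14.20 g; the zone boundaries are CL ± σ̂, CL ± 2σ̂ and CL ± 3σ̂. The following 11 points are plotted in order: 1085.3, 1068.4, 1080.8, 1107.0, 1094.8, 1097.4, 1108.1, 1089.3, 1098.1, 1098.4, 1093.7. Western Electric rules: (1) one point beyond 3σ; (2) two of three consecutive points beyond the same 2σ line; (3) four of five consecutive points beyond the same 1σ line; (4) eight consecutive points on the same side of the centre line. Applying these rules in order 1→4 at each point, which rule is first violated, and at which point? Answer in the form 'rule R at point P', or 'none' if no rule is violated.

Zone of each point (C = within 1σ̂, B = 1σ̂–2σ̂, A = 2σ̂–3σ̂, * = beyond 3σ̂; sign = side of CL): 1:-C, 2:-B, 3:-C, 4:+B, 5:+C, 6:+C, 7:+B, 8:+C, 9:+C, 10:+C, 11:+C
Rule 4 (eight consecutive points on the same side of the centre line) is satisfied at point 11.

rule 4 at point 11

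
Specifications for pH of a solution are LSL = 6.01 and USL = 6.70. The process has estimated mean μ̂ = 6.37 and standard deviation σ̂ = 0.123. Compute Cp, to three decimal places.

Cp = (USL − LSL) / (6σ̂) = (6.70 − 6.01) / (6 × 0.123) = 0.6900 / 0.7380 = 0.9350

0.935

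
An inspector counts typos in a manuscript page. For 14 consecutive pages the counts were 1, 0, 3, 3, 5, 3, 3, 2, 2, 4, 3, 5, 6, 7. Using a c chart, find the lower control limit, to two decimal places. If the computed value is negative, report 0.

c̄ = (1 + 0 + 3 + 3 + 5 + 3 + 3 + 2 + 2 + 4 + 3 + 5 + 6 + 7) / 14 = 47 / 14 = 3.3571
LCL = c̄ − 3√c̄ = 3.3571 − 3 × 1.8323 = -2.1396 → 0 (cannot be negative)

0.00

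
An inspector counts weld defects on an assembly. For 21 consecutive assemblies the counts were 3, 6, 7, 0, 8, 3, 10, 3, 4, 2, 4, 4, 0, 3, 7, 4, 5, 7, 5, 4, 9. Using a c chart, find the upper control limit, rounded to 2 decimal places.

c̄ = (3 + 6 + 7 + 0 + 8 + 3 + 10 + 3 + 4 + 2 + 4 + 4 + 0 + 3 + 7 + 4 + 5 + 7 + 5 + 4 + 9) / 21 = 98 / 21 = 4.6667
UCL = c̄ + 3√c̄ = 4.6667 + 3 × √4.6667 = 4.6667 + 3 × 2.1602 = 11.1474

11.15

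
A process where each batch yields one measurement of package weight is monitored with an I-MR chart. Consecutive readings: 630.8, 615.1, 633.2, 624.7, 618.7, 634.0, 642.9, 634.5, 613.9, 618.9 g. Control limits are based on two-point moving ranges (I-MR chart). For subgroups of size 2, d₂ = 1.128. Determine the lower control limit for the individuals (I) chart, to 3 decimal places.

595.198

X̄ = (630.8 + 615.1 + 633.2 + 624.7 + 618.7 + 634.0 + 642.9 + 634.5 + 613.9 + 618.9) / 10 = 626.6700
Moving ranges: 15.7, 18.1, 8.5, 6.0, 15.3, 8.9, 8.4, 20.6, 5.0; M̄R̄ = 106.5000 / 9 = 11.8333
LCL = X̄ − 3·M̄R̄/d₂ = 626.6700 − 3 × 11.8333 / 1.128 = 595.1984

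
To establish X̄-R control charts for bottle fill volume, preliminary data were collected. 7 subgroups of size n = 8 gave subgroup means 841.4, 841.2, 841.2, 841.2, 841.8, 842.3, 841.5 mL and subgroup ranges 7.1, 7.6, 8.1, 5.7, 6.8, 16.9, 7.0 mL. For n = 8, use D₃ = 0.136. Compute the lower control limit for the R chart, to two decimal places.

1.15

R̄ = (7.1 + 7.6 + 8.1 + 5.7 + 6.8 + 16.9 + 7.0) / 7 = 59.2000 / 7 = 8.4571
LCL_R = D₃·R̄ = 0.136 × 8.4571 = 1.1502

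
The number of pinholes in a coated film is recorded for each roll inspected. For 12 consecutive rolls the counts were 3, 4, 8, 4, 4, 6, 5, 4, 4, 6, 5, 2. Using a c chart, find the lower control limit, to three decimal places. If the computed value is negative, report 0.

c̄ = (3 + 4 + 8 + 4 + 4 + 6 + 5 + 4 + 4 + 6 + 5 + 2) / 12 = 55 / 12 = 4.5833
LCL = c̄ − 3√c̄ = 4.5833 − 3 × 2.1409 = -1.8393 → 0 (cannot be negative)

0.000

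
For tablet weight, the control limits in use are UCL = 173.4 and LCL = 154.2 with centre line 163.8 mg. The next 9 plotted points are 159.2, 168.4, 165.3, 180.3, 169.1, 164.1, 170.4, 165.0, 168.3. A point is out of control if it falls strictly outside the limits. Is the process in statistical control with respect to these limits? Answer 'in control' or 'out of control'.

out of control

Compare each point to [154.2, 173.4]: sample 4 = 180.3 > UCL.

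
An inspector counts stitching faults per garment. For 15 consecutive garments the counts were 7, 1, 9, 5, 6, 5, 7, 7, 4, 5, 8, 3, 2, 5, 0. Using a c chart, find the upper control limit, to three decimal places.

11.597

c̄ = (7 + 1 + 9 + 5 + 6 + 5 + 7 + 7 + 4 + 5 + 8 + 3 + 2 + 5 + 0) / 15 = 74 / 15 = 4.9333
UCL = c̄ + 3√c̄ = 4.9333 + 3 × √4.9333 = 4.9333 + 3 × 2.2211 = 11.5967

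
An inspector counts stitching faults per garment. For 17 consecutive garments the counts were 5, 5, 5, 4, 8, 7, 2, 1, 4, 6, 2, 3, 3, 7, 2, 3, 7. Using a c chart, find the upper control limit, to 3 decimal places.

c̄ = (5 + 5 + 5 + 4 + 8 + 7 + 2 + 1 + 4 + 6 + 2 + 3 + 3 + 7 + 2 + 3 + 7) / 17 = 74 / 17 = 4.3529
UCL = c̄ + 3√c̄ = 4.3529 + 3 × √4.3529 = 4.3529 + 3 × 2.0864 = 10.6121

10.612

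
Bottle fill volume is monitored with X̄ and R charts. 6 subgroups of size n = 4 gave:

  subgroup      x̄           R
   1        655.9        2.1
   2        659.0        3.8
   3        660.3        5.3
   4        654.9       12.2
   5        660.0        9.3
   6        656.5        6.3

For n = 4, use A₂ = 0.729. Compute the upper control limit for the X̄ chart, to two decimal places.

662.51

X̄̄ = (655.9 + 659.0 + 660.3 + 654.9 + 660.0 + 656.5) / 6 = 3946.6000 / 6 = 657.7667
R̄ = (2.1 + 3.8 + 5.3 + 12.2 + 9.3 + 6.3) / 6 = 39.0000 / 6 = 6.5000
UCL = X̄̄ + A₂·R̄ = 657.7667 + 0.729 × 6.5000 = 662.5052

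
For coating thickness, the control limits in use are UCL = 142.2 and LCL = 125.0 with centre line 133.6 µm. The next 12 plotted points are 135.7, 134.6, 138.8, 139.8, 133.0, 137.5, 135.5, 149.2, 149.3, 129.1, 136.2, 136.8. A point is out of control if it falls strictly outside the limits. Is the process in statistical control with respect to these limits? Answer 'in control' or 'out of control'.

Compare each point to [125.0, 142.2]: sample 8 = 149.2 > UCL; sample 9 = 149.3 > UCL.

out of control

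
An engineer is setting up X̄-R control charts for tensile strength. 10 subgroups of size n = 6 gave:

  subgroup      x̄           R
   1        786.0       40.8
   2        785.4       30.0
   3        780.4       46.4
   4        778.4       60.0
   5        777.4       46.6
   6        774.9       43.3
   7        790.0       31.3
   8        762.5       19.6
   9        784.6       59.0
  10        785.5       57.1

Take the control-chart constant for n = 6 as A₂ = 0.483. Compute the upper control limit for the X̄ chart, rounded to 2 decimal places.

X̄̄ = (786.0 + 785.4 + 780.4 + 778.4 + 777.4 + 774.9 + 790.0 + 762.5 + 784.6 + 785.5) / 10 = 7805.1000 / 10 = 780.5100
R̄ = (40.8 + 30.0 + 46.4 + 60.0 + 46.6 + 43.3 + 31.3 + 19.6 + 59.0 + 57.1) / 10 = 434.1000 / 10 = 43.4100
UCL = X̄̄ + A₂·R̄ = 780.5100 + 0.483 × 43.4100 = 801.4770

801.48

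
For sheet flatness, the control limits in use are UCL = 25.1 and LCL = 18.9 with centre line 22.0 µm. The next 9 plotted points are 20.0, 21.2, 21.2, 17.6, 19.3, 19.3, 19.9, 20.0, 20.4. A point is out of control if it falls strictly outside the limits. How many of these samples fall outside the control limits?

1

Compare each point to [18.9, 25.1]: sample 4 = 17.6 < LCL.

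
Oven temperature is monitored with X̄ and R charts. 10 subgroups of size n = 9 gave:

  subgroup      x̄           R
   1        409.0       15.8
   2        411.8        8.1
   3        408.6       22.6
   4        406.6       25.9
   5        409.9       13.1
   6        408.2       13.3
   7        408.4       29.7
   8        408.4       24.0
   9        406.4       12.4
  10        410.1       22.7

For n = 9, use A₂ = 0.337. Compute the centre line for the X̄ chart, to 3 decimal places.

408.740

X̄̄ = (409.0 + 411.8 + 408.6 + 406.6 + 409.9 + 408.2 + 408.4 + 408.4 + 406.4 + 410.1) / 10 = 4087.4000 / 10 = 408.7400
CL = X̄̄ = 408.7400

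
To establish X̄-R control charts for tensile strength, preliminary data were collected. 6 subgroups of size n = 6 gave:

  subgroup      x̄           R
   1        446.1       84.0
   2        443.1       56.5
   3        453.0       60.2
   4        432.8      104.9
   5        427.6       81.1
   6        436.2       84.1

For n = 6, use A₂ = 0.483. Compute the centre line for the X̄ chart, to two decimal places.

439.80

X̄̄ = (446.1 + 443.1 + 453.0 + 432.8 + 427.6 + 436.2) / 6 = 2638.8000 / 6 = 439.8000
CL = X̄̄ = 439.8000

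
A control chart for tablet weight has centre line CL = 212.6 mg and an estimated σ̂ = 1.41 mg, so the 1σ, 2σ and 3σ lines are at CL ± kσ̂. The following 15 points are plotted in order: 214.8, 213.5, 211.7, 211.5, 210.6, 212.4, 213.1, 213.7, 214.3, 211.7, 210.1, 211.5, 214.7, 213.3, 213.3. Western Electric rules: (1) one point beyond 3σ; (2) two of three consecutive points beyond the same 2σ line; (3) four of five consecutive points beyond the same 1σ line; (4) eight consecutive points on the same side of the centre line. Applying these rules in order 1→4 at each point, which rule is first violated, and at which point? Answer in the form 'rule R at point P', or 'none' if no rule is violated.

none

Zone of each point (C = within 1σ̂, B = 1σ̂–2σ̂, A = 2σ̂–3σ̂, * = beyond 3σ̂; sign = side of CL): 1:+B, 2:+C, 3:-C, 4:-C, 5:-B, 6:-C, 7:+C, 8:+C, 9:+B, 10:-C, 11:-B, 12:-C, 13:+B, 14:+C, 15:+C
No rule fires across all 15 points.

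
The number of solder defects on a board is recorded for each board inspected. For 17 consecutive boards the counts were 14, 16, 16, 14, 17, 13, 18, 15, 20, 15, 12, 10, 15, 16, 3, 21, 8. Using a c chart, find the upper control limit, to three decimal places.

c̄ = (14 + 16 + 16 + 14 + 17 + 13 + 18 + 15 + 20 + 15 + 12 + 10 + 15 + 16 + 3 + 21 + 8) / 17 = 243 / 17 = 14.2941
UCL = c̄ + 3√c̄ = 14.2941 + 3 × √14.2941 = 14.2941 + 3 × 3.7808 = 25.6364

25.636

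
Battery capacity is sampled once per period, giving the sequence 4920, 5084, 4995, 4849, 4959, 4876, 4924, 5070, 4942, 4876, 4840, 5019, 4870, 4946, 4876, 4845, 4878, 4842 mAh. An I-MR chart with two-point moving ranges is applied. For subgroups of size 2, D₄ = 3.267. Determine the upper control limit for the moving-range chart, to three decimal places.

305.561

Moving ranges: 164, 89, 146, 110, 83, 48, 146, 128, 66, 36, 179, 149, 76, 70, 31, 33, 36; M̄R̄ = 1590.0000 / 17 = 93.5294
UCL_MR = D₄·M̄R̄ = 3.267 × 93.5294 = 305.5606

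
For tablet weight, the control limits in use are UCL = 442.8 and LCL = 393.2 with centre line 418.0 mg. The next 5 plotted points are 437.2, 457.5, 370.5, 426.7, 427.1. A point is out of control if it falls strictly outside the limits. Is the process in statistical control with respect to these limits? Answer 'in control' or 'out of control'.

out of control

Compare each point to [393.2, 442.8]: sample 2 = 457.5 > UCL; sample 3 = 370.5 < LCL.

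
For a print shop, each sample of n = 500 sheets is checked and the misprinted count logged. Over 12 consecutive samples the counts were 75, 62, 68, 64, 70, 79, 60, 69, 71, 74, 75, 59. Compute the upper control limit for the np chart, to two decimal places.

91.95

p̄ = Σdᵢ / (k·n) = 826 / (12 × 500) = 0.13767
UCL = np̄ + 3·√(np̄(1−p̄)) = 68.8333 + 3 × √(68.8333×0.86233) = 68.8333 + 3 × 7.7044 = 91.9464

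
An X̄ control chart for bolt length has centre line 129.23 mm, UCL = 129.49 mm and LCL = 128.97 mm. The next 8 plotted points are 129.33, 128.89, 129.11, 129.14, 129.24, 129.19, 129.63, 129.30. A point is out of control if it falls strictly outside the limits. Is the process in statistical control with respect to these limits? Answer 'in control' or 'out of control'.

out of control

Compare each point to [128.97, 129.49]: sample 2 = 128.89 < LCL; sample 7 = 129.63 > UCL.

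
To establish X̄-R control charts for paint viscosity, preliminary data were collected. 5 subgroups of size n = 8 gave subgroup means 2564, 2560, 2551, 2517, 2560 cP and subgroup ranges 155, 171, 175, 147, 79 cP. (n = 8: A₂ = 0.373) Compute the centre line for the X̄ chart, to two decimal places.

2550.40

X̄̄ = (2564 + 2560 + 2551 + 2517 + 2560) / 5 = 12752.0000 / 5 = 2550.4000
CL = X̄̄ = 2550.4000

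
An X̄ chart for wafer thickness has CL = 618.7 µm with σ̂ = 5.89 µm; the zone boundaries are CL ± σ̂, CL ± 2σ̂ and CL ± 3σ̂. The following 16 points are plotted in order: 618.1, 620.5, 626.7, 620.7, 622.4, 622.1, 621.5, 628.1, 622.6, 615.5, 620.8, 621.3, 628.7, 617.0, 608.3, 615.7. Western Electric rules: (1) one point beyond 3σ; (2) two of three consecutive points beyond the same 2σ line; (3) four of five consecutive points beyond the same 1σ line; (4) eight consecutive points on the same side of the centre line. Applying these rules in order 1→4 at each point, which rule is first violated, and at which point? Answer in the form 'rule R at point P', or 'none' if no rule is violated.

Zone of each point (C = within 1σ̂, B = 1σ̂–2σ̂, A = 2σ̂–3σ̂, * = beyond 3σ̂; sign = side of CL): 1:-C, 2:+C, 3:+B, 4:+C, 5:+C, 6:+C, 7:+C, 8:+B, 9:+C, 10:-C, 11:+C, 12:+C, 13:+B, 14:-C, 15:-B, 16:-C
Rule 4 (eight consecutive points on the same side of the centre line) is satisfied at point 9.

rule 4 at point 9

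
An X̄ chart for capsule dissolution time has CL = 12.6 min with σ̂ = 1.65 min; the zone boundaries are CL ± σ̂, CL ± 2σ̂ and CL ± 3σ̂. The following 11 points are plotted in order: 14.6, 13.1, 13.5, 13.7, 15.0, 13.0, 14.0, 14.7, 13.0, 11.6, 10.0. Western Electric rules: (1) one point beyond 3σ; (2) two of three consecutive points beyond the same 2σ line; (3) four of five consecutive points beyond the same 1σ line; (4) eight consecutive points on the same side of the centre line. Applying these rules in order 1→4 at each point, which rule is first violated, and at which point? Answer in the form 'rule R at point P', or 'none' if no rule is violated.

Zone of each point (C = within 1σ̂, B = 1σ̂–2σ̂, A = 2σ̂–3σ̂, * = beyond 3σ̂; sign = side of CL): 1:+B, 2:+C, 3:+C, 4:+C, 5:+B, 6:+C, 7:+C, 8:+B, 9:+C, 10:-C, 11:-B
Rule 4 (eight consecutive points on the same side of the centre line) is satisfied at point 8.

rule 4 at point 8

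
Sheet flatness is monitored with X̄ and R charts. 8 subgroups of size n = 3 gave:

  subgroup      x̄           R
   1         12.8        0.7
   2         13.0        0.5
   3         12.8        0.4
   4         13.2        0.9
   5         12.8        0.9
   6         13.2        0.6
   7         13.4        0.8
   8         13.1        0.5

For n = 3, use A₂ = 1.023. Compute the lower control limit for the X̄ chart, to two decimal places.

X̄̄ = (12.8 + 13.0 + 12.8 + 13.2 + 12.8 + 13.2 + 13.4 + 13.1) / 8 = 104.3000 / 8 = 13.0375
R̄ = (0.7 + 0.5 + 0.4 + 0.9 + 0.9 + 0.6 + 0.8 + 0.5) / 8 = 5.3000 / 8 = 0.6625
LCL = X̄̄ − A₂·R̄ = 13.0375 − 1.023 × 0.6625 = 12.3598

12.36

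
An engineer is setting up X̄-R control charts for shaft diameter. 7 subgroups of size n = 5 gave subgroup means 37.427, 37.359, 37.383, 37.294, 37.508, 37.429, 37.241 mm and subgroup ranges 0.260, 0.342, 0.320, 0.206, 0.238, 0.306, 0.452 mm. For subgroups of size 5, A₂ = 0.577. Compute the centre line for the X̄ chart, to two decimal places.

X̄̄ = (37.427 + 37.359 + 37.383 + 37.294 + 37.508 + 37.429 + 37.241) / 7 = 261.6410 / 7 = 37.3773
CL = X̄̄ = 37.3773

37.38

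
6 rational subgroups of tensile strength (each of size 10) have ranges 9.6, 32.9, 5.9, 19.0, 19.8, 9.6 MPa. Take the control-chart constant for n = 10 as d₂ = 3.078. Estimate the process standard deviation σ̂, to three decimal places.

R̄ = (9.6 + 32.9 + 5.9 + 19.0 + 19.8 + 9.6) / 6 = 16.1333
σ̂ = R̄ / d₂ = 16.1333 / 3.078 = 5.2415

5.241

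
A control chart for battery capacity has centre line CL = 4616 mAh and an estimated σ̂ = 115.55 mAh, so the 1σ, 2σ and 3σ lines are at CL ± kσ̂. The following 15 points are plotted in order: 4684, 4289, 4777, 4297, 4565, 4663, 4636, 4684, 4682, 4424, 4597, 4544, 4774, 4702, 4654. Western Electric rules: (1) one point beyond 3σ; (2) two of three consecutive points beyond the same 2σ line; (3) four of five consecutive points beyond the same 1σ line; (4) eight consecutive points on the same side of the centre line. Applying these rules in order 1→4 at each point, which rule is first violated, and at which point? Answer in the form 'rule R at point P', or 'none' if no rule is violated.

Zone of each point (C = within 1σ̂, B = 1σ̂–2σ̂, A = 2σ̂–3σ̂, * = beyond 3σ̂; sign = side of CL): 1:+C, 2:-A, 3:+B, 4:-A, 5:-C, 6:+C, 7:+C, 8:+C, 9:+C, 10:-B, 11:-C, 12:-C, 13:+B, 14:+C, 15:+C
Rule 2 (two of three consecutive points beyond the same 2σ limit) is satisfied at point 4.

rule 2 at point 4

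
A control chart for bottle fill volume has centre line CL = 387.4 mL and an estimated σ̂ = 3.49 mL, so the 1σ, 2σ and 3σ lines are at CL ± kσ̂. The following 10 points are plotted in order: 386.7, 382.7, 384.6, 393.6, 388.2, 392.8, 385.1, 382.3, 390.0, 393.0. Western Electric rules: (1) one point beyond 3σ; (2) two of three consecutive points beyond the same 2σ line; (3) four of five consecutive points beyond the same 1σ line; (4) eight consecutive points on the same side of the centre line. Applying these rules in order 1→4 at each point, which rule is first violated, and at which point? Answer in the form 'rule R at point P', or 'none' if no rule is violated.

none

Zone of each point (C = within 1σ̂, B = 1σ̂–2σ̂, A = 2σ̂–3σ̂, * = beyond 3σ̂; sign = side of CL): 1:-C, 2:-B, 3:-C, 4:+B, 5:+C, 6:+B, 7:-C, 8:-B, 9:+C, 10:+B
No rule fires across all 10 points.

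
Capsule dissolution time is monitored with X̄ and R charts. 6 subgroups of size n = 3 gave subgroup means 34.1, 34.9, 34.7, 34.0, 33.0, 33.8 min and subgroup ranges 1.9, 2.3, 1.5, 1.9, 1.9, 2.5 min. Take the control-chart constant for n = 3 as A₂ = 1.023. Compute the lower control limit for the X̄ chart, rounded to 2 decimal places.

X̄̄ = (34.1 + 34.9 + 34.7 + 34.0 + 33.0 + 33.8) / 6 = 204.5000 / 6 = 34.0833
R̄ = (1.9 + 2.3 + 1.5 + 1.9 + 1.9 + 2.5) / 6 = 12.0000 / 6 = 2.0000
LCL = X̄̄ − A₂·R̄ = 34.0833 − 1.023 × 2.0000 = 32.0373

32.04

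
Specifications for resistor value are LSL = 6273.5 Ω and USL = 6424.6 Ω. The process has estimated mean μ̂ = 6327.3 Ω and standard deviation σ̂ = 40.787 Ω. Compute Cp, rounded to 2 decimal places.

0.62

Cp = (USL − LSL) / (6σ̂) = (6424.6 − 6273.5) / (6 × 40.787) = 151.1000 / 244.7220 = 0.6174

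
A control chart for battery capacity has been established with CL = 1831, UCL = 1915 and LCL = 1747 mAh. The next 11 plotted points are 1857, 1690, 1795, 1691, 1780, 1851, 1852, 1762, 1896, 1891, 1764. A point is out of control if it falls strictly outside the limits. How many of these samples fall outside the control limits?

2

Compare each point to [1747, 1915]: sample 2 = 1690 < LCL; sample 4 = 1691 < LCL.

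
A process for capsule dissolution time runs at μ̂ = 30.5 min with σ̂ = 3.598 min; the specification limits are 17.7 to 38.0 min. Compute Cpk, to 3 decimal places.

Cpu = (USL − μ̂) / (3σ̂) = (38.0 − 30.5) / (3 × 3.598) = 0.6948; Cpl = (μ̂ − LSL) / (3σ̂) = (30.5 − 17.7) / (3 × 3.598) = 1.1858; Cpk = min(Cpu, Cpl) = 0.6948

0.695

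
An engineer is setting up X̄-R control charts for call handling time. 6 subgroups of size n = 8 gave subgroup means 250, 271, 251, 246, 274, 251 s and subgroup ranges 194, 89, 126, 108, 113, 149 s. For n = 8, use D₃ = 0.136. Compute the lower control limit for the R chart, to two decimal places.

17.66

R̄ = (194 + 89 + 126 + 108 + 113 + 149) / 6 = 779.0000 / 6 = 129.8333
LCL_R = D₃·R̄ = 0.136 × 129.8333 = 17.6573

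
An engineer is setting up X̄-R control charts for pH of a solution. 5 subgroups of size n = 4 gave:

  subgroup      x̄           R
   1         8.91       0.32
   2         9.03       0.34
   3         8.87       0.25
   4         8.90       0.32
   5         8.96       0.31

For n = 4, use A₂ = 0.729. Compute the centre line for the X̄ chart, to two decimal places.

X̄̄ = (8.91 + 9.03 + 8.87 + 8.90 + 8.96) / 5 = 44.6700 / 5 = 8.9340
CL = X̄̄ = 8.9340

8.93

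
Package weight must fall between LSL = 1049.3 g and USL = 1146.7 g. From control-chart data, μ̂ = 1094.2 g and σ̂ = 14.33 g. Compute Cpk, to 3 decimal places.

Cpu = (USL − μ̂) / (3σ̂) = (1146.7 − 1094.2) / (3 × 14.33) = 1.2212; Cpl = (μ̂ − LSL) / (3σ̂) = (1094.2 − 1049.3) / (3 × 14.33) = 1.0444; Cpk = min(Cpu, Cpl) = 1.0444

1.044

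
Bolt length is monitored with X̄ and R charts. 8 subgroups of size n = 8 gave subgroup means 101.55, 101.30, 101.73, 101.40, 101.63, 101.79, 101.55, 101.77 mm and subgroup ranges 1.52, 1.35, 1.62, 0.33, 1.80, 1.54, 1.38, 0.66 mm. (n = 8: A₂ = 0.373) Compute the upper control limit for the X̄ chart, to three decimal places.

X̄̄ = (101.55 + 101.30 + 101.73 + 101.40 + 101.63 + 101.79 + 101.55 + 101.77) / 8 = 812.7200 / 8 = 101.5900
R̄ = (1.52 + 1.35 + 1.62 + 0.33 + 1.80 + 1.54 + 1.38 + 0.66) / 8 = 10.2000 / 8 = 1.2750
UCL = X̄̄ + A₂·R̄ = 101.5900 + 0.373 × 1.2750 = 102.0656

102.066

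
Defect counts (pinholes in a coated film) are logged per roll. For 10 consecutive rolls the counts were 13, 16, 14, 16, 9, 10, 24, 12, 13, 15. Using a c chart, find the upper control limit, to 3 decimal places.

c̄ = (13 + 16 + 14 + 16 + 9 + 10 + 24 + 12 + 13 + 15) / 10 = 142 / 10 = 14.2000
UCL = c̄ + 3√c̄ = 14.2000 + 3 × √14.2000 = 14.2000 + 3 × 3.7683 = 25.5049

25.505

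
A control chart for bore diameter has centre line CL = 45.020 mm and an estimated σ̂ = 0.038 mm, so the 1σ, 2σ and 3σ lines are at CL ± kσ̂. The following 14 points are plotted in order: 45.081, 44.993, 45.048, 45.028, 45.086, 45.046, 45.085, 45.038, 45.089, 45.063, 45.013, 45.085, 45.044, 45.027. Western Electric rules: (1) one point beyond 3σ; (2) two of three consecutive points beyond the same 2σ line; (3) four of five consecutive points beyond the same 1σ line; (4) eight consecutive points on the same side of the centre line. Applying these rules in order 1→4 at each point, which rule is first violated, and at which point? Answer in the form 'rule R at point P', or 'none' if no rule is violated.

Zone of each point (C = within 1σ̂, B = 1σ̂–2σ̂, A = 2σ̂–3σ̂, * = beyond 3σ̂; sign = side of CL): 1:+B, 2:-C, 3:+C, 4:+C, 5:+B, 6:+C, 7:+B, 8:+C, 9:+B, 10:+B, 11:-C, 12:+B, 13:+C, 14:+C
Rule 4 (eight consecutive points on the same side of the centre line) is satisfied at point 10.

rule 4 at point 10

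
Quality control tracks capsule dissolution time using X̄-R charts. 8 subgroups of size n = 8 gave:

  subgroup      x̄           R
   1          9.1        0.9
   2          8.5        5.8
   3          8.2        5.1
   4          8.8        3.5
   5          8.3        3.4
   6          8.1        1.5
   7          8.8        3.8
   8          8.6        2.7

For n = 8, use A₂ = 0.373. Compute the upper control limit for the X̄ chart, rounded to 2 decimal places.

9.79

X̄̄ = (9.1 + 8.5 + 8.2 + 8.8 + 8.3 + 8.1 + 8.8 + 8.6) / 8 = 68.4000 / 8 = 8.5500
R̄ = (0.9 + 5.8 + 5.1 + 3.5 + 3.4 + 1.5 + 3.8 + 2.7) / 8 = 26.7000 / 8 = 3.3375
UCL = X̄̄ + A₂·R̄ = 8.5500 + 0.373 × 3.3375 = 9.7949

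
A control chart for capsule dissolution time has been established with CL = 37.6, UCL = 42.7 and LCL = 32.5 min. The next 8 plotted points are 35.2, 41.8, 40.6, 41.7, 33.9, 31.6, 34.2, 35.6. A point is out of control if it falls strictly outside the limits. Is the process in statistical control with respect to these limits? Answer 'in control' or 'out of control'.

out of control

Compare each point to [32.5, 42.7]: sample 6 = 31.6 < LCL.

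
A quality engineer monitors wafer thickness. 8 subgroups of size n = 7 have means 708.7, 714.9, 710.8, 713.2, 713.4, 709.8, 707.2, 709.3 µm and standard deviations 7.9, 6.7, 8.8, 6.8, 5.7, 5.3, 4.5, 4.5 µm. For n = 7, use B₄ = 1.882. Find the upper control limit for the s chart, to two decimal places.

s̄ = (7.9 + 6.7 + 8.8 + 6.8 + 5.7 + 5.3 + 4.5 + 4.5) / 8 = 6.2750
UCL_s = B₄·s̄ = 1.882 × 6.2750 = 11.8095

11.81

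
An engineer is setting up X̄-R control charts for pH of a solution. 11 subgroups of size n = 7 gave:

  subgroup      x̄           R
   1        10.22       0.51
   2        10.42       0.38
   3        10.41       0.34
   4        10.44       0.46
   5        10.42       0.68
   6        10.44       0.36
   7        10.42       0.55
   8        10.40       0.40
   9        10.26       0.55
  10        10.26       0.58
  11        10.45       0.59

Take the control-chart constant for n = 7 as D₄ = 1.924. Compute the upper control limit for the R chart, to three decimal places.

0.945

R̄ = (0.51 + 0.38 + 0.34 + 0.46 + 0.68 + 0.36 + 0.55 + 0.40 + 0.55 + 0.58 + 0.59) / 11 = 5.4000 / 11 = 0.4909
UCL_R = D₄·R̄ = 1.924 × 0.4909 = 0.9445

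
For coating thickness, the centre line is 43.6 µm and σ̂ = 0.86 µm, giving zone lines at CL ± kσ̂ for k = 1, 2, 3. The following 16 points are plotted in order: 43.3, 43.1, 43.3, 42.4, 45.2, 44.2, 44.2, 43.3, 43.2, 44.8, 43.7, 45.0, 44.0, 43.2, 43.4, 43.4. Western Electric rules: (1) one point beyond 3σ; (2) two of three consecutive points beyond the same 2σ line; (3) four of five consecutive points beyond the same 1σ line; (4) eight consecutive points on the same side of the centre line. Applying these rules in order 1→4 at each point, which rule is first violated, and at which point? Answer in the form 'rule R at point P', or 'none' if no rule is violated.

Zone of each point (C = within 1σ̂, B = 1σ̂–2σ̂, A = 2σ̂–3σ̂, * = beyond 3σ̂; sign = side of CL): 1:-C, 2:-C, 3:-C, 4:-B, 5:+B, 6:+C, 7:+C, 8:-C, 9:-C, 10:+B, 11:+C, 12:+B, 13:+C, 14:-C, 15:-C, 16:-C
No rule fires across all 16 points.

none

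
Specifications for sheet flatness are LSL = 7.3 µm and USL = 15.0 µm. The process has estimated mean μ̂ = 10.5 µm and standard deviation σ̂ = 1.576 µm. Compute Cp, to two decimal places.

Cp = (USL − LSL) / (6σ̂) = (15.0 − 7.3) / (6 × 1.576) = 7.7000 / 9.4560 = 0.8143

0.81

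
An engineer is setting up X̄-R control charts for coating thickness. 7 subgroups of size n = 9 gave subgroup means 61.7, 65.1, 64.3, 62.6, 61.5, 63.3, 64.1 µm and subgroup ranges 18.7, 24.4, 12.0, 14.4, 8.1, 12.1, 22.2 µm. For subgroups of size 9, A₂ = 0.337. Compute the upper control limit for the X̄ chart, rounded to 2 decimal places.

X̄̄ = (61.7 + 65.1 + 64.3 + 62.6 + 61.5 + 63.3 + 64.1) / 7 = 442.6000 / 7 = 63.2286
R̄ = (18.7 + 24.4 + 12.0 + 14.4 + 8.1 + 12.1 + 22.2) / 7 = 111.9000 / 7 = 15.9857
UCL = X̄̄ + A₂·R̄ = 63.2286 + 0.337 × 15.9857 = 68.6158

68.62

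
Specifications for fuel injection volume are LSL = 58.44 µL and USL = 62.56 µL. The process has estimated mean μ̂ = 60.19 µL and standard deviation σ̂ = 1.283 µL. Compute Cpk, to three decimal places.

0.455

Cpu = (USL − μ̂) / (3σ̂) = (62.56 − 60.19) / (3 × 1.283) = 0.6157; Cpl = (μ̂ − LSL) / (3σ̂) = (60.19 − 58.44) / (3 × 1.283) = 0.4547; Cpk = min(Cpu, Cpl) = 0.4547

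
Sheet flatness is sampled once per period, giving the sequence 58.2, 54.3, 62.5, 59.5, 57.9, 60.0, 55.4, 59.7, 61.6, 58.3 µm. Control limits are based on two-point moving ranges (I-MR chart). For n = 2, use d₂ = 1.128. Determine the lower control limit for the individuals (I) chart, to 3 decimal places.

X̄ = (58.2 + 54.3 + 62.5 + 59.5 + 57.9 + 60.0 + 55.4 + 59.7 + 61.6 + 58.3) / 10 = 58.7400
Moving ranges: 3.9, 8.2, 3.0, 1.6, 2.1, 4.6, 4.3, 1.9, 3.3; M̄R̄ = 32.9000 / 9 = 3.6556
LCL = X̄ − 3·M̄R̄/d₂ = 58.7400 − 3 × 3.6556 / 1.128 = 49.0178

49.018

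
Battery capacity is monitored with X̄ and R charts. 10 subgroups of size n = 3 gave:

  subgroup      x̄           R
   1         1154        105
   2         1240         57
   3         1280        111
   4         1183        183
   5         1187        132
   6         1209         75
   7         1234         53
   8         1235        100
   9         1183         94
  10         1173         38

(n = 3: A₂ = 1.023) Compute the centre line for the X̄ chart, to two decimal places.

1207.80

X̄̄ = (1154 + 1240 + 1280 + 1183 + 1187 + 1209 + 1234 + 1235 + 1183 + 1173) / 10 = 12078.0000 / 10 = 1207.8000
CL = X̄̄ = 1207.8000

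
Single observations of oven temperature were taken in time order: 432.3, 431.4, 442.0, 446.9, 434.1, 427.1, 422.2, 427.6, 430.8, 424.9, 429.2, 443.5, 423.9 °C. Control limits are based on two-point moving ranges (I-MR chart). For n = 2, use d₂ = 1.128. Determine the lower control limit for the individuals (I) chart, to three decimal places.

411.203

X̄ = (432.3 + 431.4 + 442.0 + 446.9 + 434.1 + 427.1 + 422.2 + 427.6 + 430.8 + 424.9 + 429.2 + 443.5 + 423.9) / 13 = 431.9923
Moving ranges: 0.9, 10.6, 4.9, 12.8, 7.0, 4.9, 5.4, 3.2, 5.9, 4.3, 14.3, 19.6; M̄R̄ = 93.8000 / 12 = 7.8167
LCL = X̄ − 3·M̄R̄/d₂ = 431.9923 − 3 × 7.8167 / 1.128 = 411.2033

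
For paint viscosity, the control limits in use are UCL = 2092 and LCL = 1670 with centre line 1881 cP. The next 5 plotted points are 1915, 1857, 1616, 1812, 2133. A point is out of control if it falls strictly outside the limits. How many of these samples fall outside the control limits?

Compare each point to [1670, 2092]: sample 3 = 1616 < LCL; sample 5 = 2133 > UCL.

2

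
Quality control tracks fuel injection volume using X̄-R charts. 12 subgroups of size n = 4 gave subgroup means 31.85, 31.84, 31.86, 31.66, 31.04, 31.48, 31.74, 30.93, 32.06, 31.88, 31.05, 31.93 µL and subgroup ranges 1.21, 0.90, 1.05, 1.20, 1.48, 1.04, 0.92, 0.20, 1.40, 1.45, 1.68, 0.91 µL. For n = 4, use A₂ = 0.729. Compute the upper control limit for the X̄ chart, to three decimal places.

X̄̄ = (31.85 + 31.84 + 31.86 + 31.66 + 31.04 + 31.48 + 31.74 + 30.93 + 32.06 + 31.88 + 31.05 + 31.93) / 12 = 379.3200 / 12 = 31.6100
R̄ = (1.21 + 0.90 + 1.05 + 1.20 + 1.48 + 1.04 + 0.92 + 0.20 + 1.40 + 1.45 + 1.68 + 0.91) / 12 = 13.4400 / 12 = 1.1200
UCL = X̄̄ + A₂·R̄ = 31.6100 + 0.729 × 1.1200 = 32.4265

32.426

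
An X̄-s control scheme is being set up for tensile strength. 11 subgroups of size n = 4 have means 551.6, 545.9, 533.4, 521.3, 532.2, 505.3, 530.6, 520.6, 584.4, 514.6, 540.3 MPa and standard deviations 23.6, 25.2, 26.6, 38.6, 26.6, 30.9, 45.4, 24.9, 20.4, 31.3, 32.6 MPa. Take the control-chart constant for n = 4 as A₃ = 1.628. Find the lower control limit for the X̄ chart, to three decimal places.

X̄̄ = (551.6 + 545.9 + 533.4 + 521.3 + 532.2 + 505.3 + 530.6 + 520.6 + 584.4 + 514.6 + 540.3) / 11 = 534.5636
s̄ = (23.6 + 25.2 + 26.6 + 38.6 + 26.6 + 30.9 + 45.4 + 24.9 + 20.4 + 31.3 + 32.6) / 11 = 29.6455
LCL = X̄̄ − A₃·s̄ = 534.5636 − 1.628 × 29.6455 = 486.3008

486.301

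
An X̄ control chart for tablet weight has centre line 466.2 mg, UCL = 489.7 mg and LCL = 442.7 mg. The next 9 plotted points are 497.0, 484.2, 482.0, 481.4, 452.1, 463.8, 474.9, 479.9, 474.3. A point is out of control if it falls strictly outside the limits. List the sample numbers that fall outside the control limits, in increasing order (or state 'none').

Compare each point to [442.7, 489.7]: sample 1 = 497.0 > UCL.

1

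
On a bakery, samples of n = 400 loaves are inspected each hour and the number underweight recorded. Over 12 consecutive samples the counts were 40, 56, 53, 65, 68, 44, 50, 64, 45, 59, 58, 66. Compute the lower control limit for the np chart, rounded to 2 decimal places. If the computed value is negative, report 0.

34.90

p̄ = Σdᵢ / (k·n) = 668 / (12 × 400) = 0.13917
LCL = np̄ − 3·√(np̄(1−p̄)) = 55.6667 − 3 × 6.9224 = 34.8994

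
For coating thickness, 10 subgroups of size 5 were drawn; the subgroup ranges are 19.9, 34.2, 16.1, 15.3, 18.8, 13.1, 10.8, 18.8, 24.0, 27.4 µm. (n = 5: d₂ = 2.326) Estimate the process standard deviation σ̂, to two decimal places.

8.53

R̄ = (19.9 + 34.2 + 16.1 + 15.3 + 18.8 + 13.1 + 10.8 + 18.8 + 24.0 + 27.4) / 10 = 19.8400
σ̂ = R̄ / d₂ = 19.8400 / 2.326 = 8.5297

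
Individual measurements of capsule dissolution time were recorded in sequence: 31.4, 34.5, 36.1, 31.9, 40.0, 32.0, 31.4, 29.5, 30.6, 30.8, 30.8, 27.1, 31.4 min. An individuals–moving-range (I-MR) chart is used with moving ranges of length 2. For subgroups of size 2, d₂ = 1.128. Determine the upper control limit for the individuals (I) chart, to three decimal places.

X̄ = (31.4 + 34.5 + 36.1 + 31.9 + 40.0 + 32.0 + 31.4 + 29.5 + 30.6 + 30.8 + 30.8 + 27.1 + 31.4) / 13 = 32.1154
Moving ranges: 3.1, 1.6, 4.2, 8.1, 8.0, 0.6, 1.9, 1.1, 0.2, 0.0, 3.7, 4.3; M̄R̄ = 36.8000 / 12 = 3.0667
UCL = X̄ + 3·M̄R̄/d₂ = 32.1154 + 3 × 3.0667 / 1.128 = 40.2714

40.271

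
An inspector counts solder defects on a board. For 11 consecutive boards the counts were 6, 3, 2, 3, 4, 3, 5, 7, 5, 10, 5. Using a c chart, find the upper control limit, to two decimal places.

c̄ = (6 + 3 + 2 + 3 + 4 + 3 + 5 + 7 + 5 + 10 + 5) / 11 = 53 / 11 = 4.8182
UCL = c̄ + 3√c̄ = 4.8182 + 3 × √4.8182 = 4.8182 + 3 × 2.1950 = 11.4033

11.40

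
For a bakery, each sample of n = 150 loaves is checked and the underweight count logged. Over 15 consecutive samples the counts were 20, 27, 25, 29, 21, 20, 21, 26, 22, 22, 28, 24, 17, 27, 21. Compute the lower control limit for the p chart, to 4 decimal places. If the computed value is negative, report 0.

0.0668

p̄ = Σdᵢ / (k·n) = 350 / (15 × 150) = 0.15556
LCL = p̄ − 3·√(p̄(1−p̄)/n) = 0.15556 − 3 × 0.02959 = 0.06678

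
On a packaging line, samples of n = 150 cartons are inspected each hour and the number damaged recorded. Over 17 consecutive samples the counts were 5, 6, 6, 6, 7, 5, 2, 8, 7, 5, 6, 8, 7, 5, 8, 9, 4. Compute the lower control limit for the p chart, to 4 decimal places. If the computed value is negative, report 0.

p̄ = Σdᵢ / (k·n) = 104 / (17 × 150) = 0.04078
LCL = p̄ − 3·√(p̄(1−p̄)/n) = 0.04078 − 3 × 0.01615 = -0.00766 → 0 (negative, so LCL = 0)

0.0000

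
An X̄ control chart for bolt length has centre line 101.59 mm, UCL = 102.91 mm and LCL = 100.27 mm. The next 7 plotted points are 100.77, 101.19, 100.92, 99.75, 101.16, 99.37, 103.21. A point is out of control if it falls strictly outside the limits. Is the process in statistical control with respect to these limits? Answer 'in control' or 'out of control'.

Compare each point to [100.27, 102.91]: sample 4 = 99.75 < LCL; sample 6 = 99.37 < LCL; sample 7 = 103.21 > UCL.

out of control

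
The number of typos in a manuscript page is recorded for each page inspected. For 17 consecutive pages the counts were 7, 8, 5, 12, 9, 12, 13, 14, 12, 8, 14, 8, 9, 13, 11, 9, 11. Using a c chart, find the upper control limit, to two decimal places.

19.92

c̄ = (7 + 8 + 5 + 12 + 9 + 12 + 13 + 14 + 12 + 8 + 14 + 8 + 9 + 13 + 11 + 9 + 11) / 17 = 175 / 17 = 10.2941
UCL = c̄ + 3√c̄ = 10.2941 + 3 × √10.2941 = 10.2941 + 3 × 3.2084 = 19.9195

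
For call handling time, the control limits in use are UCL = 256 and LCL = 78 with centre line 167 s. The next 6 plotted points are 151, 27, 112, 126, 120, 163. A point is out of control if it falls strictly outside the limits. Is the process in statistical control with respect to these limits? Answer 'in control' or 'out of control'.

Compare each point to [78, 256]: sample 2 = 27 < LCL.

out of control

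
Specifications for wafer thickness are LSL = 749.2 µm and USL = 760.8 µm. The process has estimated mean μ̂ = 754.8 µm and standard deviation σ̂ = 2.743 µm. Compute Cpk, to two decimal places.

0.68

Cpu = (USL − μ̂) / (3σ̂) = (760.8 − 754.8) / (3 × 2.743) = 0.7291; Cpl = (μ̂ − LSL) / (3σ̂) = (754.8 − 749.2) / (3 × 2.743) = 0.6805; Cpk = min(Cpu, Cpl) = 0.6805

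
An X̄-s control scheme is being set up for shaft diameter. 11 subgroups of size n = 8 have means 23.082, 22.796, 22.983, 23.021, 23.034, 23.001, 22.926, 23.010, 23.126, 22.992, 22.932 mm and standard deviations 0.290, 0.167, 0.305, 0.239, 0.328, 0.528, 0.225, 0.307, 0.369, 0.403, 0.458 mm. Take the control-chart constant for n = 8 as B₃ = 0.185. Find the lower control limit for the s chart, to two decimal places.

0.06

s̄ = (0.290 + 0.167 + 0.305 + 0.239 + 0.328 + 0.528 + 0.225 + 0.307 + 0.369 + 0.403 + 0.458) / 11 = 0.3290
LCL_s = B₃·s̄ = 0.185 × 0.3290 = 0.0609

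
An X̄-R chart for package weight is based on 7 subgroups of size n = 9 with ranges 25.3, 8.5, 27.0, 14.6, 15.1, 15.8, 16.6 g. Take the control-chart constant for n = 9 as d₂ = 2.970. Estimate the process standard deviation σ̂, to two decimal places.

5.91

R̄ = (25.3 + 8.5 + 27.0 + 14.6 + 15.1 + 15.8 + 16.6) / 7 = 17.5571
σ̂ = R̄ / d₂ = 17.5571 / 2.970 = 5.9115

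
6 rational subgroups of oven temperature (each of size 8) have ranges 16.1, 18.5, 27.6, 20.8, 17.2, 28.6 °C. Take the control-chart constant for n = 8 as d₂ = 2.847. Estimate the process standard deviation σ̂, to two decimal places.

7.54

R̄ = (16.1 + 18.5 + 27.6 + 20.8 + 17.2 + 28.6) / 6 = 21.4667
σ̂ = R̄ / d₂ = 21.4667 / 2.847 = 7.5401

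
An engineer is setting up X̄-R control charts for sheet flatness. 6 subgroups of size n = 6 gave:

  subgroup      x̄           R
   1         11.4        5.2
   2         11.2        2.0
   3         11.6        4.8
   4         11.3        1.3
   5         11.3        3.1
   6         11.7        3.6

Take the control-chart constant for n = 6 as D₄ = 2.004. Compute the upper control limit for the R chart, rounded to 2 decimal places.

6.68

R̄ = (5.2 + 2.0 + 4.8 + 1.3 + 3.1 + 3.6) / 6 = 20.0000 / 6 = 3.3333
UCL_R = D₄·R̄ = 2.004 × 3.3333 = 6.6800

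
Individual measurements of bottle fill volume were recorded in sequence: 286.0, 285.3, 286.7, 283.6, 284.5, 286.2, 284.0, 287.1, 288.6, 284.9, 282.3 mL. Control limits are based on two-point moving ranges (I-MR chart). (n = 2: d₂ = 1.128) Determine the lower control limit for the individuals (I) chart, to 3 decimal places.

279.823

X̄ = (286.0 + 285.3 + 286.7 + 283.6 + 284.5 + 286.2 + 284.0 + 287.1 + 288.6 + 284.9 + 282.3) / 11 = 285.3818
Moving ranges: 0.7, 1.4, 3.1, 0.9, 1.7, 2.2, 3.1, 1.5, 3.7, 2.6; M̄R̄ = 20.9000 / 10 = 2.0900
LCL = X̄ − 3·M̄R̄/d₂ = 285.3818 − 3 × 2.0900 / 1.128 = 279.8233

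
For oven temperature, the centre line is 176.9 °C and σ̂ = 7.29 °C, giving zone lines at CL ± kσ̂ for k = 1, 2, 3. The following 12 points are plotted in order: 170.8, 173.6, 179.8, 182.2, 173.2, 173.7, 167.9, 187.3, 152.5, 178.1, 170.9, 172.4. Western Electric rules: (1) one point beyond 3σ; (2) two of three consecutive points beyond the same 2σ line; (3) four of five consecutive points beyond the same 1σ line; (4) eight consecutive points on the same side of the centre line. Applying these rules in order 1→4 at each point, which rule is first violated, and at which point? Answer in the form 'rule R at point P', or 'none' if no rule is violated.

rule 1 at point 9

Zone of each point (C = within 1σ̂, B = 1σ̂–2σ̂, A = 2σ̂–3σ̂, * = beyond 3σ̂; sign = side of CL): 1:-C, 2:-C, 3:+C, 4:+C, 5:-C, 6:-C, 7:-B, 8:+B, 9:-*, 10:+C, 11:-C, 12:-C
Rule 1 (one point beyond the 3σ limits) is satisfied at point 9.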